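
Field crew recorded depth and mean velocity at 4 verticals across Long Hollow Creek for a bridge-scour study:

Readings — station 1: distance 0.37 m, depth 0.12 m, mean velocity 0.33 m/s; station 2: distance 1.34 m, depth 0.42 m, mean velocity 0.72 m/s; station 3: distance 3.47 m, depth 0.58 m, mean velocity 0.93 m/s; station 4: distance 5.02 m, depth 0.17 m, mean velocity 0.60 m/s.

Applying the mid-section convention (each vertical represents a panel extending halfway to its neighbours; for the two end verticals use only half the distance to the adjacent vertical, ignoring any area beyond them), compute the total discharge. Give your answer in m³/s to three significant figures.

w_1 = (1.34 − 0.37)/2 = 0.485 m; q_1 = 0.33 × 0.12 × 0.485 = 0.01921 m³/s
w_2 = (3.47 − 0.37)/2 = 1.55 m; q_2 = 0.72 × 0.42 × 1.55 = 0.4687 m³/s
w_3 = (5.02 − 1.34)/2 = 1.84 m; q_3 = 0.93 × 0.58 × 1.84 = 0.9925 m³/s
w_4 = (5.02 − 3.47)/2 = 0.775 m; q_4 = 0.60 × 0.17 × 0.775 = 0.07905 m³/s
Q = Σ qᵢ = 1.559 m³/s

1.56 m³/s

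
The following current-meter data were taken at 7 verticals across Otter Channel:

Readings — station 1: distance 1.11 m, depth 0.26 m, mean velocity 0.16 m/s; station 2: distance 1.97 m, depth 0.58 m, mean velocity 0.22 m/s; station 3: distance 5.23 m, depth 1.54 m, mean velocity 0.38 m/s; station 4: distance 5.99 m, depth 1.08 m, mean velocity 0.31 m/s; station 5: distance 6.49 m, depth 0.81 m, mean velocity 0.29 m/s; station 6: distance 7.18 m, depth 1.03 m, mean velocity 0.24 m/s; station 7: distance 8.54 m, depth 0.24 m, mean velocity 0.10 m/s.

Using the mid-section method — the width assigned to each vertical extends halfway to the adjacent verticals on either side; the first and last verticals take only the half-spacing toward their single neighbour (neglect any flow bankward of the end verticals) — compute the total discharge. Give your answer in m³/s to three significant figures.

w_1 = (1.97 − 1.11)/2 = 0.43 m; q_1 = 0.16 × 0.26 × 0.43 = 0.01789 m³/s
w_2 = (5.23 − 1.11)/2 = 2.06 m; q_2 = 0.22 × 0.58 × 2.06 = 0.2629 m³/s
w_3 = (5.99 − 1.97)/2 = 2.01 m; q_3 = 0.38 × 1.54 × 2.01 = 1.176 m³/s
w_4 = (6.49 − 5.23)/2 = 0.63 m; q_4 = 0.31 × 1.08 × 0.63 = 0.2109 m³/s
w_5 = (7.18 − 5.99)/2 = 0.595 m; q_5 = 0.29 × 0.81 × 0.595 = 0.1398 m³/s
w_6 = (8.54 − 6.49)/2 = 1.025 m; q_6 = 0.24 × 1.03 × 1.025 = 0.2534 m³/s
w_7 = (8.54 − 7.18)/2 = 0.68 m; q_7 = 0.10 × 0.24 × 0.68 = 0.01632 m³/s
Q = Σ qᵢ = 2.077 m³/s

2.08 m³/s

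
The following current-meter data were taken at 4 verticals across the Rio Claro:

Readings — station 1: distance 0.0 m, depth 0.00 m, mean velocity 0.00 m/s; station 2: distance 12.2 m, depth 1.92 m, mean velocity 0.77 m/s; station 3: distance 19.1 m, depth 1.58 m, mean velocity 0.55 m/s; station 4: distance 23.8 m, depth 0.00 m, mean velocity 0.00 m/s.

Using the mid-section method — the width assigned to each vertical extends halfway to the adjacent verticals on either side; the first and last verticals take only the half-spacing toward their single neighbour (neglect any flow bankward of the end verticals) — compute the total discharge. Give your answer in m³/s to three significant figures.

19.2 m³/s

w_2 = (19.1 − 0.0)/2 = 9.55 m; q_2 = 0.77 × 1.92 × 9.55 = 14.12 m³/s
w_3 = (23.8 − 12.2)/2 = 5.8 m; q_3 = 0.55 × 1.58 × 5.8 = 5.040 m³/s
Stations 1, 4 contribute zero (depth or velocity is 0).
Q = Σ qᵢ = 19.16 m³/s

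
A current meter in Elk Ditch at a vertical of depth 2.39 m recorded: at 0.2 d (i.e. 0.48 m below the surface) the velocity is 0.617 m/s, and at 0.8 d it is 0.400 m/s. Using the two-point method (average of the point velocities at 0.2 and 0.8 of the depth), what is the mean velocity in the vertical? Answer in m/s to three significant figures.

v̄ = (0.617 + 0.400) / 2 = 0.5085 m/s

0.509 m/s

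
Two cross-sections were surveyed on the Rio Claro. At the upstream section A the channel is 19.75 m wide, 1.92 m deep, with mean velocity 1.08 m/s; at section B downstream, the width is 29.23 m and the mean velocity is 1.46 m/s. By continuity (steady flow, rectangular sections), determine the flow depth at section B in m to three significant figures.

0.960 m

Q = A₁V₁ = (19.75×1.92) × 1.08 = 40.95 m³/s
d₂ = Q/(b₂ V₂) = 40.95/(29.23×1.46) = 0.9596 m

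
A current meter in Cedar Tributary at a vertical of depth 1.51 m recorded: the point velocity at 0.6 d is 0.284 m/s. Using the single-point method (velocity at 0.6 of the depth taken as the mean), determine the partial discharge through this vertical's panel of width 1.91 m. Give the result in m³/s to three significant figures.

v̄ = v₀.₆ = 0.284 m/s
q = v̄ × d × w = 0.2840 × 1.51 × 1.91 = 0.8191 m³/s

0.819 m³/s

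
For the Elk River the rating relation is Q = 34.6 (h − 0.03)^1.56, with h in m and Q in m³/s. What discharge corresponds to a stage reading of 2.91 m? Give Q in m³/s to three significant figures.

Q = 34.6 × (2.91 − 0.03)^1.56 = 34.6 × 2.88^1.56 = 180.2 m³/s

180 m³/s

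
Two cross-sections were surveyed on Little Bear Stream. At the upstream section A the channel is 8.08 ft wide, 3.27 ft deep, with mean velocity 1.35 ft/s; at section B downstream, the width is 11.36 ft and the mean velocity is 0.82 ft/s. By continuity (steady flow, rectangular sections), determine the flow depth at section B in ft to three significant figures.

Q = A₁V₁ = (8.08×3.27) × 1.35 = 35.67 ft³/s
d₂ = Q/(b₂ V₂) = 35.67/(11.36×0.82) = 3.829 ft

3.83 ft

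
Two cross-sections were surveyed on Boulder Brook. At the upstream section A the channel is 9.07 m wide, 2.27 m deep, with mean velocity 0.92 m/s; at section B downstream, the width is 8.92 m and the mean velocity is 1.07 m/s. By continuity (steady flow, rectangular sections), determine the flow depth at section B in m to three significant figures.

Q = A₁V₁ = (9.07×2.27) × 0.92 = 18.94 m³/s
d₂ = Q/(b₂ V₂) = 18.94/(8.92×1.07) = 1.985 m

1.98 m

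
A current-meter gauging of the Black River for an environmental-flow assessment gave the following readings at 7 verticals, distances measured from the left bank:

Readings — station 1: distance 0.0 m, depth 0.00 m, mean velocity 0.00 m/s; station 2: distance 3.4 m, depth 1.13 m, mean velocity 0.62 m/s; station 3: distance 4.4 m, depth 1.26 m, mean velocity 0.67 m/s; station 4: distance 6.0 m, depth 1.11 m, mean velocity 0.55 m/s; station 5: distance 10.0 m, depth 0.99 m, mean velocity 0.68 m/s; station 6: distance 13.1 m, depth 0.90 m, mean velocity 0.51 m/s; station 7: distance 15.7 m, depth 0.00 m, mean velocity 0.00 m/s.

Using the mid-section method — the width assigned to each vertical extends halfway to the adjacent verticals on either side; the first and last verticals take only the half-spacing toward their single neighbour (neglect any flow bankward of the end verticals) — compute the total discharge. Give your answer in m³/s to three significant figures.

8.05 m³/s

w_2 = (4.4 − 0.0)/2 = 2.2 m; q_2 = 0.62 × 1.13 × 2.2 = 1.541 m³/s
w_3 = (6.0 − 3.4)/2 = 1.3 m; q_3 = 0.67 × 1.26 × 1.3 = 1.097 m³/s
w_4 = (10.0 − 4.4)/2 = 2.8 m; q_4 = 0.55 × 1.11 × 2.8 = 1.709 m³/s
w_5 = (13.1 − 6.0)/2 = 3.55 m; q_5 = 0.68 × 0.99 × 3.55 = 2.390 m³/s
w_6 = (15.7 − 10.0)/2 = 2.85 m; q_6 = 0.51 × 0.90 × 2.85 = 1.308 m³/s
Stations 1, 7 contribute zero (depth or velocity is 0).
Q = Σ qᵢ = 8.046 m³/s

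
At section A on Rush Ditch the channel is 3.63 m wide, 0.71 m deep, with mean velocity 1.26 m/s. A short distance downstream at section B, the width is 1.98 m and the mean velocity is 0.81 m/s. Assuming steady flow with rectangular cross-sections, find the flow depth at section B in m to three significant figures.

Q = A₁V₁ = (3.63×0.71) × 1.26 = 3.247 m³/s
d₂ = Q/(b₂ V₂) = 3.247/(1.98×0.81) = 2.025 m

2.02 m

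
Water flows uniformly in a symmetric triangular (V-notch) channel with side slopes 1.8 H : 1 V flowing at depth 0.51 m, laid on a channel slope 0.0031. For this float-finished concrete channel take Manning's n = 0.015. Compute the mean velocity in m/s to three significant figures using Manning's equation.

A = z·y² = 1.8×0.51² = 0.4682 m²
P = 2y√(1+z²) = 2×0.51×√(1+1.8²) = 2.100 m
R = A/P = 0.4682/2.100 = 0.2229 m
Q = (1/n)·A·R^(2/3)·S^(1/2) = (1/0.015) × 0.4682 × 0.2229^(2/3) × 0.0031^(1/2) = 0.6389 m³/s
V = Q/A = 0.6389/0.4682 = 1.365 m/s

1.36 m/s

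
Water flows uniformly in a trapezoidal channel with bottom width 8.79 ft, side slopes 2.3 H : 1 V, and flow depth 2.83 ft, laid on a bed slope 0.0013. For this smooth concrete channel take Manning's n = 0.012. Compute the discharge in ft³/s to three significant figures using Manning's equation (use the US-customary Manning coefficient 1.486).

295 ft³/s

A = (b + z·y)·y = (8.79 + 2.3×2.83)×2.83 = 43.30 ft²
P = b + 2y√(1+z²) = 8.79 + 2×2.83×√(1+2.3²) = 22.99 ft
R = A/P = 43.30/22.99 = 1.884 ft
Q = (1.486/n)·A·R^(2/3)·S^(1/2) = (1.486/0.012) × 43.30 × 1.884^(2/3) × 0.0013^(1/2) = 294.8 ft³/s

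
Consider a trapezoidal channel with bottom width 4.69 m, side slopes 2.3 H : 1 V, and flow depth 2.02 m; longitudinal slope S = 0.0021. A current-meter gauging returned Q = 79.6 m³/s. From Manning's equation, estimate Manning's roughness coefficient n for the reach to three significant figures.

A = (b + z·y)·y = (4.69 + 2.3×2.02)×2.02 = 18.86 m²
P = b + 2y√(1+z²) = 4.69 + 2×2.02×√(1+2.3²) = 14.82 m
R = A/P = 18.86/14.82 = 1.272 m
n = (1/Q)·A·R^(2/3)·S^(1/2) = (1/79.6) × 18.86 × 1.174 × 0.04583 = 0.01275

0.0127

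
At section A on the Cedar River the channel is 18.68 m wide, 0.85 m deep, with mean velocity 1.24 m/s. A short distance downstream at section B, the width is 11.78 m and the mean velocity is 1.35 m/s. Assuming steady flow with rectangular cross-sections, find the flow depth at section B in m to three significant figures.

1.24 m

Q = A₁V₁ = (18.68×0.85) × 1.24 = 19.69 m³/s
d₂ = Q/(b₂ V₂) = 19.69/(11.78×1.35) = 1.238 m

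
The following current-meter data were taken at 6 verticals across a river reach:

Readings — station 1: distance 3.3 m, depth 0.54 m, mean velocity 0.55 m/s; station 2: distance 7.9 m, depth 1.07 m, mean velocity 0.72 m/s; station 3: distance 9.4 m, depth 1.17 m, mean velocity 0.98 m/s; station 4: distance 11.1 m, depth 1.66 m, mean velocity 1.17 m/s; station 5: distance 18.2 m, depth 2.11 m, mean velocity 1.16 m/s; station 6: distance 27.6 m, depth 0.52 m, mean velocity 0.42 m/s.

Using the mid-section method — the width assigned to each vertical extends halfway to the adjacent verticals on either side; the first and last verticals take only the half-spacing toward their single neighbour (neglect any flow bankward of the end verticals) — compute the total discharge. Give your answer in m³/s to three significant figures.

34.6 m³/s

w_1 = (7.9 − 3.3)/2 = 2.3 m; q_1 = 0.55 × 0.54 × 2.3 = 0.6831 m³/s
w_2 = (9.4 − 3.3)/2 = 3.05 m; q_2 = 0.72 × 1.07 × 3.05 = 2.350 m³/s
w_3 = (11.1 − 7.9)/2 = 1.6 m; q_3 = 0.98 × 1.17 × 1.6 = 1.835 m³/s
w_4 = (18.2 − 9.4)/2 = 4.4 m; q_4 = 1.17 × 1.66 × 4.4 = 8.546 m³/s
w_5 = (27.6 − 11.1)/2 = 8.25 m; q_5 = 1.16 × 2.11 × 8.25 = 20.19 m³/s
w_6 = (27.6 − 18.2)/2 = 4.7 m; q_6 = 0.42 × 0.52 × 4.7 = 1.026 m³/s
Q = Σ qᵢ = 34.63 m³/s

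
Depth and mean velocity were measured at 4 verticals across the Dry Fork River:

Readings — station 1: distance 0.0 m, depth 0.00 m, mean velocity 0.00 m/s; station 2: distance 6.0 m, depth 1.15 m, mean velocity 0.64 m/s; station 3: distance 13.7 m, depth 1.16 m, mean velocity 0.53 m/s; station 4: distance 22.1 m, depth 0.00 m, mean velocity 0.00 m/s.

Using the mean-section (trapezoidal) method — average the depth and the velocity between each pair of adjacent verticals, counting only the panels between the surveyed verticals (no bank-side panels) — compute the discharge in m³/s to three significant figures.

7.60 m³/s

Panel 1-2: Δb = 6 m, d̄ = (0.00+1.15)/2 = 0.575, v̄ = (0.00+0.64)/2 = 0.32 → q = 6×0.575×0.32 = 1.104 m³/s
Panel 2-3: Δb = 7.7 m, d̄ = (1.15+1.16)/2 = 1.155, v̄ = (0.64+0.53)/2 = 0.585 → q = 7.7×1.155×0.585 = 5.203 m³/s
Panel 3-4: Δb = 8.4 m, d̄ = (1.16+0.00)/2 = 0.58, v̄ = (0.53+0.00)/2 = 0.265 → q = 8.4×0.58×0.265 = 1.291 m³/s
Q = Σ q = 7.598 m³/s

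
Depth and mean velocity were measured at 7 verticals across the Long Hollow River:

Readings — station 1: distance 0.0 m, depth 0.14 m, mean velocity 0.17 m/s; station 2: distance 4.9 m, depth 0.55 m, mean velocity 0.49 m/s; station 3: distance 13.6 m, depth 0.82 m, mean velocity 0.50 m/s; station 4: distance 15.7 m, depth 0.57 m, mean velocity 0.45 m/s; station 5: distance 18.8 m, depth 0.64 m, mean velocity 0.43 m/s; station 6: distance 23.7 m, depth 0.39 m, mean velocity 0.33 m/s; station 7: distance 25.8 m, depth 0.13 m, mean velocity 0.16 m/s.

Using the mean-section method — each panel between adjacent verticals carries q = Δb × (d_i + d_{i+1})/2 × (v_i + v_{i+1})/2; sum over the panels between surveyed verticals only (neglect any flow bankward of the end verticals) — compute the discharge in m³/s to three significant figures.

6.12 m³/s

Panel 1-2: Δb = 4.9 m, d̄ = (0.14+0.55)/2 = 0.345, v̄ = (0.17+0.49)/2 = 0.33 → q = 4.9×0.345×0.33 = 0.5579 m³/s
Panel 2-3: Δb = 8.7 m, d̄ = (0.55+0.82)/2 = 0.685, v̄ = (0.49+0.50)/2 = 0.495 → q = 8.7×0.685×0.495 = 2.950 m³/s
Panel 3-4: Δb = 2.1 m, d̄ = (0.82+0.57)/2 = 0.695, v̄ = (0.50+0.45)/2 = 0.475 → q = 2.1×0.695×0.475 = 0.6933 m³/s
Panel 4-5: Δb = 3.1 m, d̄ = (0.57+0.64)/2 = 0.605, v̄ = (0.45+0.43)/2 = 0.44 → q = 3.1×0.605×0.44 = 0.8252 m³/s
Panel 5-6: Δb = 4.9 m, d̄ = (0.64+0.39)/2 = 0.515, v̄ = (0.43+0.33)/2 = 0.38 → q = 4.9×0.515×0.38 = 0.9589 m³/s
Panel 6-7: Δb = 2.1 m, d̄ = (0.39+0.13)/2 = 0.26, v̄ = (0.33+0.16)/2 = 0.245 → q = 2.1×0.26×0.245 = 0.1338 m³/s
Q = Σ q = 6.119 m³/s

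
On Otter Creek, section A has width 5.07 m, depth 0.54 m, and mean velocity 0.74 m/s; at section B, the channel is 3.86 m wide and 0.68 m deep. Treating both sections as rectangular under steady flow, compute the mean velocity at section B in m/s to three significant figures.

0.772 m/s

Q = A₁V₁ = (5.07×0.54) × 0.74 = 2.026 m³/s
A₂ = 3.86 × 0.68 = 2.625 m²
V₂ = Q/A₂ = 2.026/2.625 = 0.7719 m/s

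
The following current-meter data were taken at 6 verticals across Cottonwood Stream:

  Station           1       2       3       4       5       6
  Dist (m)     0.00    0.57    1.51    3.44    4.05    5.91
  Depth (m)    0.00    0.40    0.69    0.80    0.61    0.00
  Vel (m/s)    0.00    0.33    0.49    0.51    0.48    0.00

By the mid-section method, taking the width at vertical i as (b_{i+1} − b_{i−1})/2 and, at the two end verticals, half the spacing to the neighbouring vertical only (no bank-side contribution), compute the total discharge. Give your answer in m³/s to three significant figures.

1.46 m³/s

w_2 = (1.51 − 0.00)/2 = 0.755 m; q_2 = 0.33 × 0.40 × 0.755 = 0.09966 m³/s
w_3 = (3.44 − 0.57)/2 = 1.435 m; q_3 = 0.49 × 0.69 × 1.435 = 0.4852 m³/s
w_4 = (4.05 − 1.51)/2 = 1.27 m; q_4 = 0.51 × 0.80 × 1.27 = 0.5182 m³/s
w_5 = (5.91 − 3.44)/2 = 1.235 m; q_5 = 0.48 × 0.61 × 1.235 = 0.3616 m³/s
Stations 1, 6 contribute zero (depth or velocity is 0).
Q = Σ qᵢ = 1.465 m³/s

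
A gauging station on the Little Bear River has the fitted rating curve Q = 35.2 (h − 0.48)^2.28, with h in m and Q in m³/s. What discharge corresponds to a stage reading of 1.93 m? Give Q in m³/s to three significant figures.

82.1 m³/s

Q = 35.2 × (1.93 − 0.48)^2.28 = 35.2 × 1.45^2.28 = 82.12 m³/s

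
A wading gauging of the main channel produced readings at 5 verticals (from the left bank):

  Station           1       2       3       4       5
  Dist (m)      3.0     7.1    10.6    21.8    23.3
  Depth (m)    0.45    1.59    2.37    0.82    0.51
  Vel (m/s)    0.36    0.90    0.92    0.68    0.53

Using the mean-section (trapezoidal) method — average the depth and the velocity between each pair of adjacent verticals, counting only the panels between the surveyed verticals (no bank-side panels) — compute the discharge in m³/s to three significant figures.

Panel 1-2: Δb = 4.1 m, d̄ = (0.45+1.59)/2 = 1.02, v̄ = (0.36+0.90)/2 = 0.63 → q = 4.1×1.02×0.63 = 2.635 m³/s
Panel 2-3: Δb = 3.5 m, d̄ = (1.59+2.37)/2 = 1.98, v̄ = (0.90+0.92)/2 = 0.91 → q = 3.5×1.98×0.91 = 6.306 m³/s
Panel 3-4: Δb = 11.2 m, d̄ = (2.37+0.82)/2 = 1.595, v̄ = (0.92+0.68)/2 = 0.8 → q = 11.2×1.595×0.8 = 14.29 m³/s
Panel 4-5: Δb = 1.5 m, d̄ = (0.82+0.51)/2 = 0.665, v̄ = (0.68+0.53)/2 = 0.605 → q = 1.5×0.665×0.605 = 0.6035 m³/s
Q = Σ q = 23.84 m³/s

23.8 m³/s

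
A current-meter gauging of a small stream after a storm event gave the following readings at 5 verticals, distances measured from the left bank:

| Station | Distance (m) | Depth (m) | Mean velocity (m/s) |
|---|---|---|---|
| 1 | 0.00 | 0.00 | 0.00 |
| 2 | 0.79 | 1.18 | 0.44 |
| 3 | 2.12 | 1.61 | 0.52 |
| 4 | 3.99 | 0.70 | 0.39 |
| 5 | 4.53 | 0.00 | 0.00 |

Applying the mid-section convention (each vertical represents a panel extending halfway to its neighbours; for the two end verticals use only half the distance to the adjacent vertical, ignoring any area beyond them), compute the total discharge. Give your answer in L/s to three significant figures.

w_2 = (2.12 − 0.00)/2 = 1.06 m; q_2 = 0.44 × 1.18 × 1.06 = 0.5504 m³/s
w_3 = (3.99 − 0.79)/2 = 1.6 m; q_3 = 0.52 × 1.61 × 1.6 = 1.340 m³/s
w_4 = (4.53 − 2.12)/2 = 1.205 m; q_4 = 0.39 × 0.70 × 1.205 = 0.3290 m³/s
Stations 1, 5 contribute zero (depth or velocity is 0).
Q = Σ qᵢ = 2.219 m³/s
= 2.219 × 1000 = 2219 L/s

2220 L/s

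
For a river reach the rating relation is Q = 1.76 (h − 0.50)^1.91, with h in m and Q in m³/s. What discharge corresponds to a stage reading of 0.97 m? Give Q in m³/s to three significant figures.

0.416 m³/s

Q = 1.76 × (0.97 − 0.50)^1.91 = 1.76 × 0.47^1.91 = 0.4161 m³/s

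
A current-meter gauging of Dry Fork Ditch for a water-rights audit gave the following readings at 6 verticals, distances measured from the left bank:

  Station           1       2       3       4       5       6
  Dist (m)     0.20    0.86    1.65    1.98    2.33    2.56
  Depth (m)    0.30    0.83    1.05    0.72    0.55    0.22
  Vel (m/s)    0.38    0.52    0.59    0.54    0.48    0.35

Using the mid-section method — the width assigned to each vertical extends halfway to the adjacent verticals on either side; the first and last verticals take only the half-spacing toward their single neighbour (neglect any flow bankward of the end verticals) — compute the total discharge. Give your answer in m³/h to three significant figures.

w_1 = (0.86 − 0.20)/2 = 0.33 m; q_1 = 0.38 × 0.30 × 0.33 = 0.03762 m³/s
w_2 = (1.65 − 0.20)/2 = 0.725 m; q_2 = 0.52 × 0.83 × 0.725 = 0.3129 m³/s
w_3 = (1.98 − 0.86)/2 = 0.56 m; q_3 = 0.59 × 1.05 × 0.56 = 0.3469 m³/s
w_4 = (2.33 − 1.65)/2 = 0.34 m; q_4 = 0.54 × 0.72 × 0.34 = 0.1322 m³/s
w_5 = (2.56 − 1.98)/2 = 0.29 m; q_5 = 0.48 × 0.55 × 0.29 = 0.07656 m³/s
w_6 = (2.56 − 2.33)/2 = 0.115 m; q_6 = 0.35 × 0.22 × 0.115 = 0.008855 m³/s
Q = Σ qᵢ = 0.9151 m³/s
= 0.9151 × 3600 = 3294 m³/h

3290 m³/h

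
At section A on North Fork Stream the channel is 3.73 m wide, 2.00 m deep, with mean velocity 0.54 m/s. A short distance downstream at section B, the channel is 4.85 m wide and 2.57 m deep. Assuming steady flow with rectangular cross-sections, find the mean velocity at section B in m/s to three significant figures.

0.323 m/s

Q = A₁V₁ = (3.73×2.00) × 0.54 = 4.028 m³/s
A₂ = 4.85 × 2.57 = 12.46 m²
V₂ = Q/A₂ = 4.028/12.46 = 0.3232 m/s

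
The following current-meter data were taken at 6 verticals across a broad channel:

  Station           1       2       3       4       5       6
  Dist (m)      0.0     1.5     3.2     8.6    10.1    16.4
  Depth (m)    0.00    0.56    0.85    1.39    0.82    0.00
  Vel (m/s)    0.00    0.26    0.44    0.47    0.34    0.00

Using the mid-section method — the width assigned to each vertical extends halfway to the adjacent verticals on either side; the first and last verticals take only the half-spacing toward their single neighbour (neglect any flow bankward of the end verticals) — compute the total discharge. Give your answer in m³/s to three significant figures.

w_2 = (3.2 − 0.0)/2 = 1.6 m; q_2 = 0.26 × 0.56 × 1.6 = 0.2330 m³/s
w_3 = (8.6 − 1.5)/2 = 3.55 m; q_3 = 0.44 × 0.85 × 3.55 = 1.328 m³/s
w_4 = (10.1 − 3.2)/2 = 3.45 m; q_4 = 0.47 × 1.39 × 3.45 = 2.254 m³/s
w_5 = (16.4 − 8.6)/2 = 3.9 m; q_5 = 0.34 × 0.82 × 3.9 = 1.087 m³/s
Stations 1, 6 contribute zero (depth or velocity is 0).
Q = Σ qᵢ = 4.902 m³/s

4.90 m³/s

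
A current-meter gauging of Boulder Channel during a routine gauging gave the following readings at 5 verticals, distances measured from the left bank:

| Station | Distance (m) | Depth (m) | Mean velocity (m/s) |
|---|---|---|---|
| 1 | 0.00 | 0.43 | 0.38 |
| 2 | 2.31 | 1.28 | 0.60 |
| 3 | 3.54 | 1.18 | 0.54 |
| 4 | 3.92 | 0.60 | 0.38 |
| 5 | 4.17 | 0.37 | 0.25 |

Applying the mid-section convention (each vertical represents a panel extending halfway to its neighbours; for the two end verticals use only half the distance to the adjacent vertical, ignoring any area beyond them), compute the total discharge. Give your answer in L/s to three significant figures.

2140 L/s

w_1 = (2.31 − 0.00)/2 = 1.155 m; q_1 = 0.38 × 0.43 × 1.155 = 0.1887 m³/s
w_2 = (3.54 − 0.00)/2 = 1.77 m; q_2 = 0.60 × 1.28 × 1.77 = 1.359 m³/s
w_3 = (3.92 − 2.31)/2 = 0.805 m; q_3 = 0.54 × 1.18 × 0.805 = 0.5129 m³/s
w_4 = (4.17 − 3.54)/2 = 0.315 m; q_4 = 0.38 × 0.60 × 0.315 = 0.07182 m³/s
w_5 = (4.17 − 3.92)/2 = 0.125 m; q_5 = 0.25 × 0.37 × 0.125 = 0.01156 m³/s
Q = Σ qᵢ = 2.144 m³/s
= 2.144 × 1000 = 2144 L/s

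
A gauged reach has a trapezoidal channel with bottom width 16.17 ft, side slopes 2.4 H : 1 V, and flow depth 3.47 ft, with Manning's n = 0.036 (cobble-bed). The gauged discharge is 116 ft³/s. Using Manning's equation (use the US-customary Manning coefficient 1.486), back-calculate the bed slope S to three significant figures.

A = (b + z·y)·y = (16.17 + 2.4×3.47)×3.47 = 85.01 ft²
P = b + 2y√(1+z²) = 16.17 + 2×3.47×√(1+2.4²) = 34.21 ft
R = A/P = 85.01/34.21 = 2.485 ft
S = (Q·n / (1.486·A·R^(2/3)))² = (116×0.036 / (1.486×85.01×1.834))² = 0.0003248

0.000325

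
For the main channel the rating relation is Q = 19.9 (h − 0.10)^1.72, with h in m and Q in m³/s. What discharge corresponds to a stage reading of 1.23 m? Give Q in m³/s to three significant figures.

24.6 m³/s

Q = 19.9 × (1.23 − 0.10)^1.72 = 19.9 × 1.13^1.72 = 24.56 m³/s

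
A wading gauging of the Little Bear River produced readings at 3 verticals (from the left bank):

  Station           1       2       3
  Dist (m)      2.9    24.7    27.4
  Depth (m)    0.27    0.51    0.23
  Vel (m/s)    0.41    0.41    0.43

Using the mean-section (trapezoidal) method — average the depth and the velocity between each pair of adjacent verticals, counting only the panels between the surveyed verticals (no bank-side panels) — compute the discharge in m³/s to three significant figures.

Panel 1-2: Δb = 21.8 m, d̄ = (0.27+0.51)/2 = 0.39, v̄ = (0.41+0.41)/2 = 0.41 → q = 21.8×0.39×0.41 = 3.486 m³/s
Panel 2-3: Δb = 2.7 m, d̄ = (0.51+0.23)/2 = 0.37, v̄ = (0.41+0.43)/2 = 0.42 → q = 2.7×0.37×0.42 = 0.4196 m³/s
Q = Σ q = 3.905 m³/s

3.91 m³/s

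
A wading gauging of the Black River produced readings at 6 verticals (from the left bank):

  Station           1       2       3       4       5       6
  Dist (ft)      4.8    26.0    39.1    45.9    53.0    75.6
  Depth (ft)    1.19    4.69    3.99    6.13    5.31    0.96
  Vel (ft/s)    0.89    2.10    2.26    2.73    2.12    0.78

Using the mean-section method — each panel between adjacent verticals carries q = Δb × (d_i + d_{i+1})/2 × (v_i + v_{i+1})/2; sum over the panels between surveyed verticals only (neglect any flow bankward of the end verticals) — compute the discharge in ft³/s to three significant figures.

Panel 1-2: Δb = 21.2 ft, d̄ = (1.19+4.69)/2 = 2.94, v̄ = (0.89+2.10)/2 = 1.495 → q = 21.2×2.94×1.495 = 93.18 ft³/s
Panel 2-3: Δb = 13.1 ft, d̄ = (4.69+3.99)/2 = 4.34, v̄ = (2.10+2.26)/2 = 2.18 → q = 13.1×4.34×2.18 = 123.9 ft³/s
Panel 3-4: Δb = 6.8 ft, d̄ = (3.99+6.13)/2 = 5.06, v̄ = (2.26+2.73)/2 = 2.495 → q = 6.8×5.06×2.495 = 85.85 ft³/s
Panel 4-5: Δb = 7.1 ft, d̄ = (6.13+5.31)/2 = 5.72, v̄ = (2.73+2.12)/2 = 2.425 → q = 7.1×5.72×2.425 = 98.48 ft³/s
Panel 5-6: Δb = 22.6 ft, d̄ = (5.31+0.96)/2 = 3.135, v̄ = (2.12+0.78)/2 = 1.45 → q = 22.6×3.135×1.45 = 102.7 ft³/s
Q = Σ q = 504.2 ft³/s

504 ft³/s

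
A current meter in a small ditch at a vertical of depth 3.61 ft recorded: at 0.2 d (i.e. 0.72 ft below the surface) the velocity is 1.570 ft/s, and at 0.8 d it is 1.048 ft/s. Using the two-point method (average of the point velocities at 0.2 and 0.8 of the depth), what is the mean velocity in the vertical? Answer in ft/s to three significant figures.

1.31 ft/s

v̄ = (1.570 + 1.048) / 2 = 1.309 ft/s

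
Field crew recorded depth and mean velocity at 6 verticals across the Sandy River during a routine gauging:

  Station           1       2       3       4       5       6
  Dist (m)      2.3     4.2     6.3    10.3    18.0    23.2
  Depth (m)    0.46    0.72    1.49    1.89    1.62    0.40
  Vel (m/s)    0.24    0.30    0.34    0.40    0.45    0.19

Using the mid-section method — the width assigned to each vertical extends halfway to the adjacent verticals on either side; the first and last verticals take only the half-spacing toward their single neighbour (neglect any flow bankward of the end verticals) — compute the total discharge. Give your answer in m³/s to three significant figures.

w_1 = (4.2 − 2.3)/2 = 0.95 m; q_1 = 0.24 × 0.46 × 0.95 = 0.1049 m³/s
w_2 = (6.3 − 2.3)/2 = 2 m; q_2 = 0.30 × 0.72 × 2 = 0.4320 m³/s
w_3 = (10.3 − 4.2)/2 = 3.05 m; q_3 = 0.34 × 1.49 × 3.05 = 1.545 m³/s
w_4 = (18.0 − 6.3)/2 = 5.85 m; q_4 = 0.40 × 1.89 × 5.85 = 4.423 m³/s
w_5 = (23.2 − 10.3)/2 = 6.45 m; q_5 = 0.45 × 1.62 × 6.45 = 4.702 m³/s
w_6 = (23.2 − 18.0)/2 = 2.6 m; q_6 = 0.19 × 0.40 × 2.6 = 0.1976 m³/s
Q = Σ qᵢ = 11.40 m³/s

11.4 m³/s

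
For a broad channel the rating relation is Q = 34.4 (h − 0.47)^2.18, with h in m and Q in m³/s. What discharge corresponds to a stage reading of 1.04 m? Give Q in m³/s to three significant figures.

10.1 m³/s

Q = 34.4 × (1.04 − 0.47)^2.18 = 34.4 × 0.57^2.18 = 10.10 m³/s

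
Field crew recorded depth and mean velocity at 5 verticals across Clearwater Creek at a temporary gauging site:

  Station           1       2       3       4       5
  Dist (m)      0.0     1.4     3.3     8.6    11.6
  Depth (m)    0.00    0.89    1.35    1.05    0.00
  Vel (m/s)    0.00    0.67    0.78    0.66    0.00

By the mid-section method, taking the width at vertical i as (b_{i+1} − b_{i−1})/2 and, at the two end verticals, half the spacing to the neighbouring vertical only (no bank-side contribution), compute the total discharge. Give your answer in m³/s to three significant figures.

w_2 = (3.3 − 0.0)/2 = 1.65 m; q_2 = 0.67 × 0.89 × 1.65 = 0.9839 m³/s
w_3 = (8.6 − 1.4)/2 = 3.6 m; q_3 = 0.78 × 1.35 × 3.6 = 3.791 m³/s
w_4 = (11.6 − 3.3)/2 = 4.15 m; q_4 = 0.66 × 1.05 × 4.15 = 2.876 m³/s
Stations 1, 5 contribute zero (depth or velocity is 0).
Q = Σ qᵢ = 7.651 m³/s

7.65 m³/s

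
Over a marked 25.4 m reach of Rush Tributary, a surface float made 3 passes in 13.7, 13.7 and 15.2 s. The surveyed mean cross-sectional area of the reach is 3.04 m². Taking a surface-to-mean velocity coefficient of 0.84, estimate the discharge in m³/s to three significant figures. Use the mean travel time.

t̄ = (13.7 + 13.7 + 15.2) / 3 = 14.2 s
v_surface = L / t̄ = 25.4 / 14.2 = 1.789 m/s
v_mean = 0.84 × 1.789 = 1.503 m/s
Q = A × v_mean = 3.04 × 1.503 = 4.568 m³/s

4.57 m³/s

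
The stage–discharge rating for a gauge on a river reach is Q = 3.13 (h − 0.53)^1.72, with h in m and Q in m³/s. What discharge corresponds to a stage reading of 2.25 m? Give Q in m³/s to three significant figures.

Q = 3.13 × (2.25 − 0.53)^1.72 = 3.13 × 1.72^1.72 = 7.955 m³/s

7.96 m³/s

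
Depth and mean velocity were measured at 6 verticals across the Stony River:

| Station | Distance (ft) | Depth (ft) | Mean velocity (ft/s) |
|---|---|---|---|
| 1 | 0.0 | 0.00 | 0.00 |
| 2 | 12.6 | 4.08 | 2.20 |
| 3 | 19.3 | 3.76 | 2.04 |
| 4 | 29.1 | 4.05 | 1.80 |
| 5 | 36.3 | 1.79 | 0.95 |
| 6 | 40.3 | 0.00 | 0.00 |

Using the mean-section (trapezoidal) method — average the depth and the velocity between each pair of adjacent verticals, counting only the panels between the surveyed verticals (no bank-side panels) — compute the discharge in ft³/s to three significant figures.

188 ft³/s

Panel 1-2: Δb = 12.6 ft, d̄ = (0.00+4.08)/2 = 2.04, v̄ = (0.00+2.20)/2 = 1.1 → q = 12.6×2.04×1.1 = 28.27 ft³/s
Panel 2-3: Δb = 6.7 ft, d̄ = (4.08+3.76)/2 = 3.92, v̄ = (2.20+2.04)/2 = 2.12 → q = 6.7×3.92×2.12 = 55.68 ft³/s
Panel 3-4: Δb = 9.8 ft, d̄ = (3.76+4.05)/2 = 3.905, v̄ = (2.04+1.80)/2 = 1.92 → q = 9.8×3.905×1.92 = 73.48 ft³/s
Panel 4-5: Δb = 7.2 ft, d̄ = (4.05+1.79)/2 = 2.92, v̄ = (1.80+0.95)/2 = 1.375 → q = 7.2×2.92×1.375 = 28.91 ft³/s
Panel 5-6: Δb = 4 ft, d̄ = (1.79+0.00)/2 = 0.895, v̄ = (0.95+0.00)/2 = 0.475 → q = 4×0.895×0.475 = 1.701 ft³/s
Q = Σ q = 188.0 ft³/s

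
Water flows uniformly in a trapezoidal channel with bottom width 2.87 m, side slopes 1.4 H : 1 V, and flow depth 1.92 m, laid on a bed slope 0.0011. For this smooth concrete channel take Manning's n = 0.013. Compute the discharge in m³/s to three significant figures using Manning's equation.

29.5 m³/s

A = (b + z·y)·y = (2.87 + 1.4×1.92)×1.92 = 10.67 m²
P = b + 2y√(1+z²) = 2.87 + 2×1.92×√(1+1.4²) = 9.477 m
R = A/P = 10.67/9.477 = 1.126 m
Q = (1/n)·A·R^(2/3)·S^(1/2) = (1/0.013) × 10.67 × 1.126^(2/3) × 0.0011^(1/2) = 29.47 m³/s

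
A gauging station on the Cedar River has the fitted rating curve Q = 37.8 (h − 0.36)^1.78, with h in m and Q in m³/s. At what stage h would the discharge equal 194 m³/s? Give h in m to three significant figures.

h − h₀ = (Q/C)^(1/b) = (194/37.8)^(1/1.78) = 2.506 m
h = 0.36 + 2.506 = 2.866 m

2.87 m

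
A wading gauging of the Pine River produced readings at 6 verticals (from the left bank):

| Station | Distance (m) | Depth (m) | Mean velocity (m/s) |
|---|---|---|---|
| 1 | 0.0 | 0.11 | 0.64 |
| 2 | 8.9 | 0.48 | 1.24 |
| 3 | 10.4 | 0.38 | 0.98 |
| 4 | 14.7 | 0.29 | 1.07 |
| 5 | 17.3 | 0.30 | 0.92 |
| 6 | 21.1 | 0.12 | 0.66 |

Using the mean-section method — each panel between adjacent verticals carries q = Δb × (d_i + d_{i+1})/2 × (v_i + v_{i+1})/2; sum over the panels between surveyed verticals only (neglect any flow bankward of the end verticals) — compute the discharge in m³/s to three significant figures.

Panel 1-2: Δb = 8.9 m, d̄ = (0.11+0.48)/2 = 0.295, v̄ = (0.64+1.24)/2 = 0.94 → q = 8.9×0.295×0.94 = 2.468 m³/s
Panel 2-3: Δb = 1.5 m, d̄ = (0.48+0.38)/2 = 0.43, v̄ = (1.24+0.98)/2 = 1.11 → q = 1.5×0.43×1.11 = 0.7160 m³/s
Panel 3-4: Δb = 4.3 m, d̄ = (0.38+0.29)/2 = 0.335, v̄ = (0.98+1.07)/2 = 1.025 → q = 4.3×0.335×1.025 = 1.477 m³/s
Panel 4-5: Δb = 2.6 m, d̄ = (0.29+0.30)/2 = 0.295, v̄ = (1.07+0.92)/2 = 0.995 → q = 2.6×0.295×0.995 = 0.7632 m³/s
Panel 5-6: Δb = 3.8 m, d̄ = (0.30+0.12)/2 = 0.21, v̄ = (0.92+0.66)/2 = 0.79 → q = 3.8×0.21×0.79 = 0.6304 m³/s
Q = Σ q = 6.054 m³/s

6.05 m³/s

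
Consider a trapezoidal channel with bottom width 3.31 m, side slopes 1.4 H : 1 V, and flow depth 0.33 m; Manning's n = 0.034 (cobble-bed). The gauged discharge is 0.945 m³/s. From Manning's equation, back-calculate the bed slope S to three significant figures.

A = (b + z·y)·y = (3.31 + 1.4×0.33)×0.33 = 1.245 m²
P = b + 2y√(1+z²) = 3.31 + 2×0.33×√(1+1.4²) = 4.446 m
R = A/P = 1.245/4.446 = 0.2800 m
S = (Q·n / (1·A·R^(2/3)))² = (0.945×0.034 / (1×1.245×0.4280))² = 0.003637

0.00364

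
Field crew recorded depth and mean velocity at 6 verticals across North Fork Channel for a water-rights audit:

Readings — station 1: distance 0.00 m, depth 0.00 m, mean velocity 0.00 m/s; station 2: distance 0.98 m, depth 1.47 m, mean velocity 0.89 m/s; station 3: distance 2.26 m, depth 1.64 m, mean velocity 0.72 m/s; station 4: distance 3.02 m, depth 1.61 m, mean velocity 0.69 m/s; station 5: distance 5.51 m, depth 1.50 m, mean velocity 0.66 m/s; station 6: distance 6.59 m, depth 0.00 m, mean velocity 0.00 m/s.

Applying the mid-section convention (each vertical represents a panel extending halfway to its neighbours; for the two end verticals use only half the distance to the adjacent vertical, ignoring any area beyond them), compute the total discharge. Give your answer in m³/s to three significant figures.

6.26 m³/s

w_2 = (2.26 − 0.00)/2 = 1.13 m; q_2 = 0.89 × 1.47 × 1.13 = 1.478 m³/s
w_3 = (3.02 − 0.98)/2 = 1.02 m; q_3 = 0.72 × 1.64 × 1.02 = 1.204 m³/s
w_4 = (5.51 − 2.26)/2 = 1.625 m; q_4 = 0.69 × 1.61 × 1.625 = 1.805 m³/s
w_5 = (6.59 − 3.02)/2 = 1.785 m; q_5 = 0.66 × 1.50 × 1.785 = 1.767 m³/s
Stations 1, 6 contribute zero (depth or velocity is 0).
Q = Σ qᵢ = 6.255 m³/s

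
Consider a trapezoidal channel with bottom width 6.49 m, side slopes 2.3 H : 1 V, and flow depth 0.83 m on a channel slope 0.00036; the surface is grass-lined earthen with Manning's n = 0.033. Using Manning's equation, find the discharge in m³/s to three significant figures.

A = (b + z·y)·y = (6.49 + 2.3×0.83)×0.83 = 6.971 m²
P = b + 2y√(1+z²) = 6.49 + 2×0.83×√(1+2.3²) = 10.65 m
R = A/P = 6.971/10.65 = 0.6544 m
Q = (1/n)·A·R^(2/3)·S^(1/2) = (1/0.033) × 6.971 × 0.6544^(2/3) × 0.00036^(1/2) = 3.021 m³/s

3.02 m³/s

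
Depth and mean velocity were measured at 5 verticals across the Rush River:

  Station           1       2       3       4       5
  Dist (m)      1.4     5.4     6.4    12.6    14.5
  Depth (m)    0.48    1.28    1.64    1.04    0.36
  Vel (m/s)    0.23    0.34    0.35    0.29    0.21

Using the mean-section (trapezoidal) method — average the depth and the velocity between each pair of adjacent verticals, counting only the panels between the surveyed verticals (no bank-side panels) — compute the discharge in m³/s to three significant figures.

Panel 1-2: Δb = 4 m, d̄ = (0.48+1.28)/2 = 0.88, v̄ = (0.23+0.34)/2 = 0.285 → q = 4×0.88×0.285 = 1.003 m³/s
Panel 2-3: Δb = 1 m, d̄ = (1.28+1.64)/2 = 1.46, v̄ = (0.34+0.35)/2 = 0.345 → q = 1×1.46×0.345 = 0.5037 m³/s
Panel 3-4: Δb = 6.2 m, d̄ = (1.64+1.04)/2 = 1.34, v̄ = (0.35+0.29)/2 = 0.32 → q = 6.2×1.34×0.32 = 2.659 m³/s
Panel 4-5: Δb = 1.9 m, d̄ = (1.04+0.36)/2 = 0.7, v̄ = (0.29+0.21)/2 = 0.25 → q = 1.9×0.7×0.25 = 0.3325 m³/s
Q = Σ q = 4.498 m³/s

4.50 m³/s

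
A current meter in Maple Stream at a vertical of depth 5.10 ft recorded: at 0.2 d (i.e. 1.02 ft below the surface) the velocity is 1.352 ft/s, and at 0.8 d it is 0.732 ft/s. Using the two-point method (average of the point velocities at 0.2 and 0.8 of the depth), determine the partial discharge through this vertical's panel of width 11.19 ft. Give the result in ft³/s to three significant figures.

v̄ = (1.352 + 0.732) / 2 = 1.042 ft/s
q = v̄ × d × w = 1.042 × 5.10 × 11.19 = 59.47 ft³/s

59.5 ft³/s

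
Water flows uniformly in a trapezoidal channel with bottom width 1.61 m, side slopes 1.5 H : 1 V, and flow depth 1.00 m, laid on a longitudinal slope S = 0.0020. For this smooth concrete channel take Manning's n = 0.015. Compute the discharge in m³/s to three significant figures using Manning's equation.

A = (b + z·y)·y = (1.61 + 1.5×1.00)×1.00 = 3.110 m²
P = b + 2y√(1+z²) = 1.61 + 2×1.00×√(1+1.5²) = 5.216 m
R = A/P = 3.110/5.216 = 0.5963 m
Q = (1/n)·A·R^(2/3)·S^(1/2) = (1/0.015) × 3.110 × 0.5963^(2/3) × 0.0020^(1/2) = 6.569 m³/s

6.57 m³/s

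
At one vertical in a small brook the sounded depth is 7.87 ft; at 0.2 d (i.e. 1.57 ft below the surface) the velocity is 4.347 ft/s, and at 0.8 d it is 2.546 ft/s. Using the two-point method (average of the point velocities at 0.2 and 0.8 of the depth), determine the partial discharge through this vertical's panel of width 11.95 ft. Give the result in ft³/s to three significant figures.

v̄ = (4.347 + 2.546) / 2 = 3.447 ft/s
q = v̄ × d × w = 3.447 × 7.87 × 11.95 = 324.1 ft³/s

324 ft³/s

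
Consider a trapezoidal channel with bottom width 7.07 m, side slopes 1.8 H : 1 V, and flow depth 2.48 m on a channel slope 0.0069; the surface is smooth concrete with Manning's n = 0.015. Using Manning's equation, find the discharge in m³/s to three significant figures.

A = (b + z·y)·y = (7.07 + 1.8×2.48)×2.48 = 28.60 m²
P = b + 2y√(1+z²) = 7.07 + 2×2.48×√(1+1.8²) = 17.28 m
R = A/P = 28.60/17.28 = 1.655 m
Q = (1/n)·A·R^(2/3)·S^(1/2) = (1/0.015) × 28.60 × 1.655^(2/3) × 0.0069^(1/2) = 221.6 m³/s

222 m³/s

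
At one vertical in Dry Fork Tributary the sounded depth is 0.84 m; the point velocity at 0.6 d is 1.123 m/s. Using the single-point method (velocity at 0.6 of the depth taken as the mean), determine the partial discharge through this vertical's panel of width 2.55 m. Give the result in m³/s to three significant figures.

2.41 m³/s

v̄ = v₀.₆ = 1.123 m/s
q = v̄ × d × w = 1.123 × 0.84 × 2.55 = 2.405 m³/s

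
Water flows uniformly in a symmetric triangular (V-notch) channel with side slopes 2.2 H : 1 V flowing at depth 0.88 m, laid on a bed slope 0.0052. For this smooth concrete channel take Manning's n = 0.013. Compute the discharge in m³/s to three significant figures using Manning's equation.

A = z·y² = 2.2×0.88² = 1.704 m²
P = 2y√(1+z²) = 2×0.88×√(1+2.2²) = 4.253 m
R = A/P = 1.704/4.253 = 0.4006 m
Q = (1/n)·A·R^(2/3)·S^(1/2) = (1/0.013) × 1.704 × 0.4006^(2/3) × 0.0052^(1/2) = 5.135 m³/s

5.14 m³/s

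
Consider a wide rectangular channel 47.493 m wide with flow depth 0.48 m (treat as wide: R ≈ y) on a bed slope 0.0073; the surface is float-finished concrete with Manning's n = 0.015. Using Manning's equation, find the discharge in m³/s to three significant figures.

A = b·y = 47.493 × 0.48 = 22.80 m²
Wide channel: R ≈ y = 0.48 m
Q = (1/n)·A·R^(2/3)·S^(1/2) = (1/0.015) × 22.80 × 0.4800^(2/3) × 0.0073^(1/2) = 79.60 m³/s

79.6 m³/s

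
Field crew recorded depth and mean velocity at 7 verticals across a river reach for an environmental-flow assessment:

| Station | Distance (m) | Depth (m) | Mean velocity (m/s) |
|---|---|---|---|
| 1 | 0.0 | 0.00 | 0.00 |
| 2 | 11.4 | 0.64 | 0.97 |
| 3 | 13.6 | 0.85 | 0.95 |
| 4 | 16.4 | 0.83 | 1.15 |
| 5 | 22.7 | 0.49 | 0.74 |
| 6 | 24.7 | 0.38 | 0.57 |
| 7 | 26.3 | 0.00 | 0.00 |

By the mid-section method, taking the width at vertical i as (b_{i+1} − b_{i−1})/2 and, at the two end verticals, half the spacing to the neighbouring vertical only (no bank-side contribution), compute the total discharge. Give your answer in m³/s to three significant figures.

12.5 m³/s

w_2 = (13.6 − 0.0)/2 = 6.8 m; q_2 = 0.97 × 0.64 × 6.8 = 4.221 m³/s
w_3 = (16.4 − 11.4)/2 = 2.5 m; q_3 = 0.95 × 0.85 × 2.5 = 2.019 m³/s
w_4 = (22.7 − 13.6)/2 = 4.55 m; q_4 = 1.15 × 0.83 × 4.55 = 4.343 m³/s
w_5 = (24.7 − 16.4)/2 = 4.15 m; q_5 = 0.74 × 0.49 × 4.15 = 1.505 m³/s
w_6 = (26.3 − 22.7)/2 = 1.8 m; q_6 = 0.57 × 0.38 × 1.8 = 0.3899 m³/s
Stations 1, 7 contribute zero (depth or velocity is 0).
Q = Σ qᵢ = 12.48 m³/s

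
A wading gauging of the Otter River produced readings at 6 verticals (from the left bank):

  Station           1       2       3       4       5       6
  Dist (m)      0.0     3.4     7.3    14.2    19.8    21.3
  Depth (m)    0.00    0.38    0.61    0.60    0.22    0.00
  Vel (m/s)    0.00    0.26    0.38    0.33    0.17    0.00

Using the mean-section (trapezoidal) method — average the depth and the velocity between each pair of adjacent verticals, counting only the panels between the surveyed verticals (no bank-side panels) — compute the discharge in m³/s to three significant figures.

2.77 m³/s

Panel 1-2: Δb = 3.4 m, d̄ = (0.00+0.38)/2 = 0.19, v̄ = (0.00+0.26)/2 = 0.13 → q = 3.4×0.19×0.13 = 0.08398 m³/s
Panel 2-3: Δb = 3.9 m, d̄ = (0.38+0.61)/2 = 0.495, v̄ = (0.26+0.38)/2 = 0.32 → q = 3.9×0.495×0.32 = 0.6178 m³/s
Panel 3-4: Δb = 6.9 m, d̄ = (0.61+0.60)/2 = 0.605, v̄ = (0.38+0.33)/2 = 0.355 → q = 6.9×0.605×0.355 = 1.482 m³/s
Panel 4-5: Δb = 5.6 m, d̄ = (0.60+0.22)/2 = 0.41, v̄ = (0.33+0.17)/2 = 0.25 → q = 5.6×0.41×0.25 = 0.5740 m³/s
Panel 5-6: Δb = 1.5 m, d̄ = (0.22+0.00)/2 = 0.11, v̄ = (0.17+0.00)/2 = 0.085 → q = 1.5×0.11×0.085 = 0.01403 m³/s
Q = Σ q = 2.772 m³/s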